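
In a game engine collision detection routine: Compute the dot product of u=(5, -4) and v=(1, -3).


u . v = u_x*v_x + u_y*v_y = 5*1 + (-4)*(-3)
= 5 + 12 = 17

17


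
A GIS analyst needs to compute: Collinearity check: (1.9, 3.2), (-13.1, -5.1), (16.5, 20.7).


Cross product: ((-13.1)-1.9)*(20.7-3.2) - ((-5.1)-3.2)*(16.5-1.9)
= -141.32

No, not collinear


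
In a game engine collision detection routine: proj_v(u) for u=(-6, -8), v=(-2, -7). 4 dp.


u.v = 68, |v| = sqrt(53) = 7.2801
Scalar projection = u.v / |v| = 68 / sqrt(53) = 9.3405

9.3405


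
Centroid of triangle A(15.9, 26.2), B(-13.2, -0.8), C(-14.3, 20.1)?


Centroid = ((x_A+x_B+x_C)/3, (y_A+y_B+y_C)/3)
= ((15.9+(-13.2)+(-14.3))/3, (26.2+(-0.8)+20.1)/3)
= (-3.8667, 15.1667)

(-3.8667, 15.1667)


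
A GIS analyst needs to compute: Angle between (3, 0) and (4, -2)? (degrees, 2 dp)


u.v = 12, |u| = sqrt(9) = 3, |v| = sqrt(20) = 4.4721
cos(theta) = u.v/(|u||v|) = 12/sqrt(180) = 0.894427
theta = acos(0.894427) = 26.57 degrees

26.57 degrees


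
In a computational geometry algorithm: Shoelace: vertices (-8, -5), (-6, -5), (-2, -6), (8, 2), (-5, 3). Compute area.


Shoelace sum: ((-8)*(-5) - (-6)*(-5)) + ((-6)*(-6) - (-2)*(-5)) + ((-2)*2 - 8*(-6)) + (8*3 - (-5)*2) + ((-5)*(-5) - (-8)*3)
= 163
Area = |163|/2 = 81.5

81.5


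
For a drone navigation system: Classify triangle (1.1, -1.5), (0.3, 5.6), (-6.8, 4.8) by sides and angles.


Side lengths squared: AB^2=51.05, BC^2=51.05, CA^2=102.1
Sorted: [51.05, 51.05, 102.1]
By sides: Isosceles, By angles: Right

Isosceles, Right


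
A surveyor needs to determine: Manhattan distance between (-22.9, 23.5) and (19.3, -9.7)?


|(-22.9)-19.3| + |23.5-(-9.7)| = 42.2 + 33.2 = 75.4

75.4


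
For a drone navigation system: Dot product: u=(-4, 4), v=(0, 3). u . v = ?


u . v = u_x*v_x + u_y*v_y = (-4)*0 + 4*3
= 0 + 12 = 12

12


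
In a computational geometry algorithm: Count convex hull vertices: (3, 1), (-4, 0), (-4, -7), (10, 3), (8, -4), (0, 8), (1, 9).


Convex hull vertices (CCW): (-4, -7), (8, -4), (10, 3), (1, 9), (0, 8), (-4, 0)
Count = 6

6


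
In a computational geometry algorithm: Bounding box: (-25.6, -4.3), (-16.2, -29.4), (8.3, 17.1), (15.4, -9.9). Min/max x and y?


x range: [-25.6, 15.4]
y range: [-29.4, 17.1]
Bounding box: (-25.6,-29.4) to (15.4,17.1)

(-25.6,-29.4) to (15.4,17.1)


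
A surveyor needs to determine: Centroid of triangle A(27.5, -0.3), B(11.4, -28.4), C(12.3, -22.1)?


Centroid = ((x_A+x_B+x_C)/3, (y_A+y_B+y_C)/3)
= ((27.5+11.4+12.3)/3, ((-0.3)+(-28.4)+(-22.1))/3)
= (17.0667, -16.9333)

(17.0667, -16.9333)


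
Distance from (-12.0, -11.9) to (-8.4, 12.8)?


dx=3.6, dy=24.7
d^2 = 3.6^2 + 24.7^2 = 623.05
d = sqrt(623.05) = 24.961

24.961


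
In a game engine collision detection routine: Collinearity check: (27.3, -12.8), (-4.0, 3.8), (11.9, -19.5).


Cross product: ((-4)-27.3)*((-19.5)-(-12.8)) - (3.8-(-12.8))*(11.9-27.3)
= 465.35

No, not collinear


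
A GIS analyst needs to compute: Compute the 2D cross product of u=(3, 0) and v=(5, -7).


u x v = u_x*v_y - u_y*v_x = 3*(-7) - 0*5
= (-21) - 0 = -21

-21


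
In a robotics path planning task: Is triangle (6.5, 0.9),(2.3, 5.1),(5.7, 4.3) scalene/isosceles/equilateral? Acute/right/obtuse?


Side lengths squared: AB^2=35.28, BC^2=12.2, CA^2=12.2
Sorted: [12.2, 12.2, 35.28]
By sides: Isosceles, By angles: Obtuse

Isosceles, Obtuse


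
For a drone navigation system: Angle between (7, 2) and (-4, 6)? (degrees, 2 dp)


u.v = -16, |u| = sqrt(53) = 7.2801, |v| = sqrt(52) = 7.2111
cos(theta) = u.v/(|u||v|) = -16/sqrt(2756) = -0.304776
theta = acos(-0.304776) = 107.74 degrees

107.74 degrees


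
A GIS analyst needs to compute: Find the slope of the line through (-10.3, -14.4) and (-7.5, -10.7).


slope = (y2-y1)/(x2-x1) = ((-10.7)-(-14.4))/((-7.5)-(-10.3)) = 3.7/2.8 = 1.3214

1.3214


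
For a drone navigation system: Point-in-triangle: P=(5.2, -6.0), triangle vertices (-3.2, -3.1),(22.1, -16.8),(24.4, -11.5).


Cross products: AB x AP = 41.71, BC x BP = 114.41, CA x CP = 9.48
All same sign? yes

Yes, inside


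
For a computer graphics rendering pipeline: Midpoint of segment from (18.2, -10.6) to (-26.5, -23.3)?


M = ((18.2+(-26.5))/2, ((-10.6)+(-23.3))/2)
= (-4.15, -16.95)

(-4.15, -16.95)


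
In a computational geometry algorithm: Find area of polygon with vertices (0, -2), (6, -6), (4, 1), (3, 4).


Shoelace sum: (0*(-6) - 6*(-2)) + (6*1 - 4*(-6)) + (4*4 - 3*1) + (3*(-2) - 0*4)
= 49
Area = |49|/2 = 24.5

24.5


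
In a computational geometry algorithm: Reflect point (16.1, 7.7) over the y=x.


Reflection over y=x: (x,y) -> (y,x)
(16.1, 7.7) -> (7.7, 16.1)

(7.7, 16.1)


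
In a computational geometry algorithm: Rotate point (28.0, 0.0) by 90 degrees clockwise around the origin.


90° CW: (x,y) -> (y, -x)
(28,0) -> (0, -28)

(0, -28)


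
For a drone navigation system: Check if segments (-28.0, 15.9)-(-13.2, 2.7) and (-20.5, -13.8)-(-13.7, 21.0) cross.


Cross products: d1=462.96, d2=-141.84, d3=-340.56, d4=264.24
d1*d2 < 0 and d3*d4 < 0? yes

Yes, they intersect


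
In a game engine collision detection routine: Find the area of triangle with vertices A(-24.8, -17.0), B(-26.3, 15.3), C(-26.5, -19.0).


Area = |x_A(y_B-y_C) + x_B(y_C-y_A) + x_C(y_A-y_B)|/2
= |(-850.64) + 52.6 + 855.95|/2
= 57.91/2 = 28.955

28.955


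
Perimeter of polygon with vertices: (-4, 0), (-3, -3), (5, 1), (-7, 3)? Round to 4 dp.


Sides: (-4, 0)->(-3, -3): sqrt(10) = 3.162278, (-3, -3)->(5, 1): sqrt(80) = 8.944272, (5, 1)->(-7, 3): sqrt(148) = 12.165525, (-7, 3)->(-4, 0): sqrt(18) = 4.242641
Sum = 28.514716
Perimeter = 28.5147

28.5147


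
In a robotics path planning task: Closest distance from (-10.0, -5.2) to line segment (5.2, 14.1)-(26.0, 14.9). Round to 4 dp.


Project P onto AB: t = 0 (clamped to [0,1])
Closest point on segment: (5.2, 14.1)
Distance: 24.5668

24.5668


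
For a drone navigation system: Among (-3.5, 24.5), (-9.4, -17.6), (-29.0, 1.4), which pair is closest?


d(P0,P1) = 42.5114, d(P0,P2) = 34.4073, d(P1,P2) = 27.2976
Closest: P1 and P2

Closest pair: (-9.4, -17.6) and (-29.0, 1.4), distance = 27.2976


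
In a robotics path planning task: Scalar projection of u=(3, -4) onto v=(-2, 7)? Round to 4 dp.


u.v = -34, |v| = sqrt(53) = 7.2801
Scalar projection = u.v / |v| = -34 / sqrt(53) = -4.6703

-4.6703


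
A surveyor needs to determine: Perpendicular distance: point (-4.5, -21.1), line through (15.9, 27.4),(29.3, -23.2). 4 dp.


|cross product| = 1682.14
|line direction| = sqrt(2739.92) = 52.3442
Distance = 1682.14/sqrt(2739.92) = 32.1361

32.1361


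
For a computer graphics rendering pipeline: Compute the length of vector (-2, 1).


|u| = sqrt((-2)^2 + 1^2) = sqrt(5) = 2.2361

2.2361


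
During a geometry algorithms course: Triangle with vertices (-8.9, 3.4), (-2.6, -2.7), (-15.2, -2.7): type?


Side lengths squared: AB^2=76.9, BC^2=158.76, CA^2=76.9
Sorted: [76.9, 76.9, 158.76]
By sides: Isosceles, By angles: Obtuse

Isosceles, Obtuse


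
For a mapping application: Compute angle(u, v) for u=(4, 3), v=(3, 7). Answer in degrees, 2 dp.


u.v = 33, |u| = sqrt(25) = 5, |v| = sqrt(58) = 7.6158
cos(theta) = u.v/(|u||v|) = 33/sqrt(1450) = 0.866622
theta = acos(0.866622) = 29.93 degrees

29.93 degrees


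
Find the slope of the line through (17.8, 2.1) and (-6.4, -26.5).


slope = (y2-y1)/(x2-x1) = ((-26.5)-2.1)/((-6.4)-17.8) = (-28.6)/(-24.2) = 1.1818

1.1818


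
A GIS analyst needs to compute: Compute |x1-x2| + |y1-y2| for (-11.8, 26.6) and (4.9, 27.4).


|(-11.8)-4.9| + |26.6-27.4| = 16.7 + 0.8 = 17.5

17.5


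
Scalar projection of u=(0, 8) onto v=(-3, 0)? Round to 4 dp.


u.v = 0, |v| = sqrt(9) = 3
Scalar projection = u.v / |v| = 0 / sqrt(9) = 0

0


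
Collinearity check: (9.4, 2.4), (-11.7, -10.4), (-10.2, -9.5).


Cross product: ((-11.7)-9.4)*((-9.5)-2.4) - ((-10.4)-2.4)*((-10.2)-9.4)
= 0.21

No, not collinear


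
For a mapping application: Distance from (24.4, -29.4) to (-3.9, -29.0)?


dx=-28.3, dy=0.4
d^2 = (-28.3)^2 + 0.4^2 = 801.05
d = sqrt(801.05) = 28.3028

28.3028


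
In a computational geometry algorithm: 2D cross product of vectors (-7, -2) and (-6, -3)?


u x v = u_x*v_y - u_y*v_x = (-7)*(-3) - (-2)*(-6)
= 21 - 12 = 9

9


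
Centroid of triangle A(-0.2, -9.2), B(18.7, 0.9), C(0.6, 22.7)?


Centroid = ((x_A+x_B+x_C)/3, (y_A+y_B+y_C)/3)
= (((-0.2)+18.7+0.6)/3, ((-9.2)+0.9+22.7)/3)
= (6.3667, 4.8)

(6.3667, 4.8)


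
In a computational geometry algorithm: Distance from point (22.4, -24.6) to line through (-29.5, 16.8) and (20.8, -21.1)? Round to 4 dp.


|cross product| = 115.41
|line direction| = sqrt(3966.5) = 62.9802
Distance = 115.41/sqrt(3966.5) = 1.8325

1.8325


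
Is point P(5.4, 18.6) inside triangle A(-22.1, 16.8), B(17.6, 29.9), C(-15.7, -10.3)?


Cross products: AB x AP = -288.79, BC x BP = -114.15, CA x CP = -756.77
All same sign? yes

Yes, inside


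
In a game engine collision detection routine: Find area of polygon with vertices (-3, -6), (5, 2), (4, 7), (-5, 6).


Shoelace sum: ((-3)*2 - 5*(-6)) + (5*7 - 4*2) + (4*6 - (-5)*7) + ((-5)*(-6) - (-3)*6)
= 158
Area = |158|/2 = 79

79


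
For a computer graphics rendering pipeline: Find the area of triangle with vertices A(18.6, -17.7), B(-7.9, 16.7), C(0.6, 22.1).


Area = |x_A(y_B-y_C) + x_B(y_C-y_A) + x_C(y_A-y_B)|/2
= |(-100.44) + (-314.42) + (-20.64)|/2
= 435.5/2 = 217.75

217.75


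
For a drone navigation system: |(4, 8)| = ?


|u| = sqrt(4^2 + 8^2) = sqrt(80) = 8.9443

8.9443


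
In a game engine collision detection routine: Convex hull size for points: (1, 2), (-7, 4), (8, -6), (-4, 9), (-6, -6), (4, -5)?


Convex hull vertices (CCW): (-7, 4), (-6, -6), (8, -6), (-4, 9)
Count = 4

4


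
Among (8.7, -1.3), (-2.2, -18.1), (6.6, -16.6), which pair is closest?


d(P0,P1) = 20.0262, d(P0,P2) = 15.4434, d(P1,P2) = 8.9269
Closest: P1 and P2

Closest pair: (-2.2, -18.1) and (6.6, -16.6), distance = 8.9269


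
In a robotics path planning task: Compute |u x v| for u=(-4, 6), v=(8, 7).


|u x v| = |(-4)*7 - 6*8|
= |(-28) - 48| = 76

76


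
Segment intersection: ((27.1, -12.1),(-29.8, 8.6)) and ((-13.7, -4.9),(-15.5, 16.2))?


Cross products: d1=-847.92, d2=315.41, d3=434.88, d4=-728.45
d1*d2 < 0 and d3*d4 < 0? yes

Yes, they intersect


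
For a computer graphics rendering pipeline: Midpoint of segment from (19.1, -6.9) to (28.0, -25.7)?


M = ((19.1+28)/2, ((-6.9)+(-25.7))/2)
= (23.55, -16.3)

(23.55, -16.3)


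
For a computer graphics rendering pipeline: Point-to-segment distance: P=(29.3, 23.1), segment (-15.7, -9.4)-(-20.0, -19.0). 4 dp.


Project P onto AB: t = 0 (clamped to [0,1])
Closest point on segment: (-15.7, -9.4)
Distance: 55.509

55.509


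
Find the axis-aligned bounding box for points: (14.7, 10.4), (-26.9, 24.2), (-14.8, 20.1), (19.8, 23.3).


x range: [-26.9, 19.8]
y range: [10.4, 24.2]
Bounding box: (-26.9,10.4) to (19.8,24.2)

(-26.9,10.4) to (19.8,24.2)


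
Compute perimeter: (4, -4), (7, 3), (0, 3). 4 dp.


Sides: (4, -4)->(7, 3): sqrt(58) = 7.615773, (7, 3)->(0, 3): sqrt(49) = 7, (0, 3)->(4, -4): sqrt(65) = 8.062258
Sum = 22.678031
Perimeter = 22.678

22.678


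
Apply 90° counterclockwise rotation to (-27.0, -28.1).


90° CCW: (x,y) -> (-y, x)
(-27,-28.1) -> (28.1, -27)

(28.1, -27)


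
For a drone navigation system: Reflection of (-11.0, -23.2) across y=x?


Reflection over y=x: (x,y) -> (y,x)
(-11, -23.2) -> (-23.2, -11)

(-23.2, -11)


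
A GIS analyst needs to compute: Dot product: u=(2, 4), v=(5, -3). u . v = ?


u . v = u_x*v_x + u_y*v_y = 2*5 + 4*(-3)
= 10 + (-12) = -2

-2


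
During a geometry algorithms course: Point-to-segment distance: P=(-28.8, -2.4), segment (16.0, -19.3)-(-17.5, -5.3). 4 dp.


Project P onto AB: t = 1 (clamped to [0,1])
Closest point on segment: (-17.5, -5.3)
Distance: 11.6662

11.6662


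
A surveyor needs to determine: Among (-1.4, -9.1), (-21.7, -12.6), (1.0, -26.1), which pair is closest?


d(P0,P1) = 20.5995, d(P0,P2) = 17.1686, d(P1,P2) = 26.411
Closest: P0 and P2

Closest pair: (-1.4, -9.1) and (1.0, -26.1), distance = 17.1686


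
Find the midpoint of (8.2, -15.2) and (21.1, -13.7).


M = ((8.2+21.1)/2, ((-15.2)+(-13.7))/2)
= (14.65, -14.45)

(14.65, -14.45)


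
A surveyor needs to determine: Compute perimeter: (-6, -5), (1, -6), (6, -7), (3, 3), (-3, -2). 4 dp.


Sides: (-6, -5)->(1, -6): sqrt(50) = 7.071068, (1, -6)->(6, -7): sqrt(26) = 5.09902, (6, -7)->(3, 3): sqrt(109) = 10.440307, (3, 3)->(-3, -2): sqrt(61) = 7.81025, (-3, -2)->(-6, -5): sqrt(18) = 4.242641
Sum = 34.663286
Perimeter = 34.6633

34.6633


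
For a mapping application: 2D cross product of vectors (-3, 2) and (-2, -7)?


u x v = u_x*v_y - u_y*v_x = (-3)*(-7) - 2*(-2)
= 21 - (-4) = 25

25


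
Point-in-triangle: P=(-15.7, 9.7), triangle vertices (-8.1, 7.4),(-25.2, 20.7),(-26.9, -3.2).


Cross products: AB x AP = 61.75, BC x BP = 245.75, CA x CP = 123.8
All same sign? yes

Yes, inside


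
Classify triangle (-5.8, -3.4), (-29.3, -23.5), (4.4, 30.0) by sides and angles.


Side lengths squared: AB^2=956.26, BC^2=3997.94, CA^2=1219.6
Sorted: [956.26, 1219.6, 3997.94]
By sides: Scalene, By angles: Obtuse

Scalene, Obtuse


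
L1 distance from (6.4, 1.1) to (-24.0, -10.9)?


|6.4-(-24)| + |1.1-(-10.9)| = 30.4 + 12 = 42.4

42.4


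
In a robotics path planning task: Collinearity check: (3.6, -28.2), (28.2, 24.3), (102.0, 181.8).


Cross product: (28.2-3.6)*(181.8-(-28.2)) - (24.3-(-28.2))*(102-3.6)
= 0

Yes, collinear


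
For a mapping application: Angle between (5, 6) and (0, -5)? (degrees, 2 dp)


u.v = -30, |u| = sqrt(61) = 7.8102, |v| = sqrt(25) = 5
cos(theta) = u.v/(|u||v|) = -30/sqrt(1525) = -0.768221
theta = acos(-0.768221) = 140.19 degrees

140.19 degrees


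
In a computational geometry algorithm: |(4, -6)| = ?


|u| = sqrt(4^2 + (-6)^2) = sqrt(52) = 7.2111

7.2111


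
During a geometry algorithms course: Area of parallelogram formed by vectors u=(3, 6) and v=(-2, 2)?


|u x v| = |3*2 - 6*(-2)|
= |6 - (-12)| = 18

18


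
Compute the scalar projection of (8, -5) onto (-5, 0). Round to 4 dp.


u.v = -40, |v| = sqrt(25) = 5
Scalar projection = u.v / |v| = -40 / sqrt(25) = -8

-8


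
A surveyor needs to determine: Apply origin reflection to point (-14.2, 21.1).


Reflection over origin: (x,y) -> (-x,-y)
(-14.2, 21.1) -> (14.2, -21.1)

(14.2, -21.1)


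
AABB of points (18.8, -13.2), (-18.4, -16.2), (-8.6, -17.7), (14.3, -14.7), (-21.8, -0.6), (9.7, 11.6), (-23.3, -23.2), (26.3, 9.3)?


x range: [-23.3, 26.3]
y range: [-23.2, 11.6]
Bounding box: (-23.3,-23.2) to (26.3,11.6)

(-23.3,-23.2) to (26.3,11.6)


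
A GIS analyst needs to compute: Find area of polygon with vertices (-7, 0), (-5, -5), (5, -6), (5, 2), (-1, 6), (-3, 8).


Shoelace sum: ((-7)*(-5) - (-5)*0) + ((-5)*(-6) - 5*(-5)) + (5*2 - 5*(-6)) + (5*6 - (-1)*2) + ((-1)*8 - (-3)*6) + ((-3)*0 - (-7)*8)
= 228
Area = |228|/2 = 114

114


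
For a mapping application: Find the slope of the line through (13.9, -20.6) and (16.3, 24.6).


slope = (y2-y1)/(x2-x1) = (24.6-(-20.6))/(16.3-13.9) = 45.2/2.4 = 18.8333

18.8333


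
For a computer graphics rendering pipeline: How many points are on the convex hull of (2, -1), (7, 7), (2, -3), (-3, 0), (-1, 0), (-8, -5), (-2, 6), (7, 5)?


Convex hull vertices (CCW): (-8, -5), (2, -3), (7, 5), (7, 7), (-2, 6)
Count = 5

5


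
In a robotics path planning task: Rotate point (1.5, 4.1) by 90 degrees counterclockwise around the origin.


90° CCW: (x,y) -> (-y, x)
(1.5,4.1) -> (-4.1, 1.5)

(-4.1, 1.5)


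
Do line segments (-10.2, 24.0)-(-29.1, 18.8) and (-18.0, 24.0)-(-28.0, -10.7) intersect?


Cross products: d1=270.66, d2=-333.17, d3=-40.56, d4=563.27
d1*d2 < 0 and d3*d4 < 0? yes

Yes, they intersect


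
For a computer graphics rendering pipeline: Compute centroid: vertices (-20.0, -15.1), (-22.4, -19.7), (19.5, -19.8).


Centroid = ((x_A+x_B+x_C)/3, (y_A+y_B+y_C)/3)
= (((-20)+(-22.4)+19.5)/3, ((-15.1)+(-19.7)+(-19.8))/3)
= (-7.6333, -18.2)

(-7.6333, -18.2)


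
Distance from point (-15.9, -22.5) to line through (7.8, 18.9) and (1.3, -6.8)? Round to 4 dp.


|cross product| = 339.99
|line direction| = sqrt(702.74) = 26.5092
Distance = 339.99/sqrt(702.74) = 12.8253

12.8253


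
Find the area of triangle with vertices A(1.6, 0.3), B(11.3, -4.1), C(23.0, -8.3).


Area = |x_A(y_B-y_C) + x_B(y_C-y_A) + x_C(y_A-y_B)|/2
= |6.72 + (-97.18) + 101.2|/2
= 10.74/2 = 5.37

5.37


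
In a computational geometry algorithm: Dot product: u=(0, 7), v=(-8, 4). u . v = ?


u . v = u_x*v_x + u_y*v_y = 0*(-8) + 7*4
= 0 + 28 = 28

28


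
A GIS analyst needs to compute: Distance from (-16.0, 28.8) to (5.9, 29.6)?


dx=21.9, dy=0.8
d^2 = 21.9^2 + 0.8^2 = 480.25
d = sqrt(480.25) = 21.9146

21.9146


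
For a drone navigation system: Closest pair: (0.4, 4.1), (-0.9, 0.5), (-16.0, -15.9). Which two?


d(P0,P1) = 3.8275, d(P0,P2) = 25.8643, d(P1,P2) = 22.2928
Closest: P0 and P1

Closest pair: (0.4, 4.1) and (-0.9, 0.5), distance = 3.8275


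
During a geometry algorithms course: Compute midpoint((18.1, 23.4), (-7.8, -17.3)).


M = ((18.1+(-7.8))/2, (23.4+(-17.3))/2)
= (5.15, 3.05)

(5.15, 3.05)


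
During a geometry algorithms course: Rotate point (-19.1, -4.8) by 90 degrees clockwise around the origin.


90° CW: (x,y) -> (y, -x)
(-19.1,-4.8) -> (-4.8, 19.1)

(-4.8, 19.1)


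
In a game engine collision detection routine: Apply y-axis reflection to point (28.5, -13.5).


Reflection over y-axis: (x,y) -> (-x,y)
(28.5, -13.5) -> (-28.5, -13.5)

(-28.5, -13.5)


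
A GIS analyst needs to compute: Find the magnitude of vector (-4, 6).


|u| = sqrt((-4)^2 + 6^2) = sqrt(52) = 7.2111

7.2111


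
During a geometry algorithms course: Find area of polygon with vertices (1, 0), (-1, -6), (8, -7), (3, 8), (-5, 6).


Shoelace sum: (1*(-6) - (-1)*0) + ((-1)*(-7) - 8*(-6)) + (8*8 - 3*(-7)) + (3*6 - (-5)*8) + ((-5)*0 - 1*6)
= 186
Area = |186|/2 = 93

93


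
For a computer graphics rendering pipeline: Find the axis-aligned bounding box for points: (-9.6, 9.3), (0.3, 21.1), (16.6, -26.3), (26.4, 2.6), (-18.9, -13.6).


x range: [-18.9, 26.4]
y range: [-26.3, 21.1]
Bounding box: (-18.9,-26.3) to (26.4,21.1)

(-18.9,-26.3) to (26.4,21.1)


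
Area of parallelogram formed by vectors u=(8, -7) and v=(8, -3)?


|u x v| = |8*(-3) - (-7)*8|
= |(-24) - (-56)| = 32

32


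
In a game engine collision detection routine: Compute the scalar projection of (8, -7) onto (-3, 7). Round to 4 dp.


u.v = -73, |v| = sqrt(58) = 7.6158
Scalar projection = u.v / |v| = -73 / sqrt(58) = -9.5854

-9.5854


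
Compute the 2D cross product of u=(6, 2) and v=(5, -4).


u x v = u_x*v_y - u_y*v_x = 6*(-4) - 2*5
= (-24) - 10 = -34

-34


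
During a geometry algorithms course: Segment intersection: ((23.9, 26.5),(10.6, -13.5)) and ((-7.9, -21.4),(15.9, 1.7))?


Cross products: d1=405.44, d2=-239.33, d3=-634.93, d4=9.84
d1*d2 < 0 and d3*d4 < 0? yes

Yes, they intersect


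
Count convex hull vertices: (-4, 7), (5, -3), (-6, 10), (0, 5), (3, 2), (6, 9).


Convex hull vertices (CCW): (-6, 10), (-4, 7), (5, -3), (6, 9)
Count = 4

4


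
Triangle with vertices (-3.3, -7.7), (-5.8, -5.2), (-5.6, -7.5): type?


Side lengths squared: AB^2=12.5, BC^2=5.33, CA^2=5.33
Sorted: [5.33, 5.33, 12.5]
By sides: Isosceles, By angles: Obtuse

Isosceles, Obtuse


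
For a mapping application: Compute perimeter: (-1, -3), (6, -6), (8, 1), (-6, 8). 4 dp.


Sides: (-1, -3)->(6, -6): sqrt(58) = 7.615773, (6, -6)->(8, 1): sqrt(53) = 7.28011, (8, 1)->(-6, 8): sqrt(245) = 15.652476, (-6, 8)->(-1, -3): sqrt(146) = 12.083046
Sum = 42.631405
Perimeter = 42.6314

42.6314


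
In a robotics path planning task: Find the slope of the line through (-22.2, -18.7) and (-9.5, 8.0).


slope = (y2-y1)/(x2-x1) = (8-(-18.7))/((-9.5)-(-22.2)) = 26.7/12.7 = 2.1024

2.1024


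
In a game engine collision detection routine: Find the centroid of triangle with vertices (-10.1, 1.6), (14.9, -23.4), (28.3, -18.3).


Centroid = ((x_A+x_B+x_C)/3, (y_A+y_B+y_C)/3)
= (((-10.1)+14.9+28.3)/3, (1.6+(-23.4)+(-18.3))/3)
= (11.0333, -13.3667)

(11.0333, -13.3667)


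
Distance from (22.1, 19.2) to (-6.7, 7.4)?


dx=-28.8, dy=-11.8
d^2 = (-28.8)^2 + (-11.8)^2 = 968.68
d = sqrt(968.68) = 31.1236

31.1236


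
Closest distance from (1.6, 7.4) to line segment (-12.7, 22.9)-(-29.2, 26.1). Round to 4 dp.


Project P onto AB: t = 0 (clamped to [0,1])
Closest point on segment: (-12.7, 22.9)
Distance: 21.0889

21.0889


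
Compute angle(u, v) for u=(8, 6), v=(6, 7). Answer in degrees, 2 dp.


u.v = 90, |u| = sqrt(100) = 10, |v| = sqrt(85) = 9.2195
cos(theta) = u.v/(|u||v|) = 90/sqrt(8500) = 0.976187
theta = acos(0.976187) = 12.53 degrees

12.53 degrees


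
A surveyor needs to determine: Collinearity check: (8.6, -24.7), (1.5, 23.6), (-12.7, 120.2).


Cross product: (1.5-8.6)*(120.2-(-24.7)) - (23.6-(-24.7))*((-12.7)-8.6)
= 0

Yes, collinear


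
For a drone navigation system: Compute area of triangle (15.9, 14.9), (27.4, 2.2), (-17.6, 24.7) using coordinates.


Area = |x_A(y_B-y_C) + x_B(y_C-y_A) + x_C(y_A-y_B)|/2
= |(-357.75) + 268.52 + (-223.52)|/2
= 312.75/2 = 156.375

156.375


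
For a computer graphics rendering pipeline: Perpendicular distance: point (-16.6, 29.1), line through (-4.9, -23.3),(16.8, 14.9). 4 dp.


|cross product| = 1584.02
|line direction| = sqrt(1930.13) = 43.9332
Distance = 1584.02/sqrt(1930.13) = 36.0552

36.0552


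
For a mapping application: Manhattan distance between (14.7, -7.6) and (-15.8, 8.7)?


|14.7-(-15.8)| + |(-7.6)-8.7| = 30.5 + 16.3 = 46.8

46.8


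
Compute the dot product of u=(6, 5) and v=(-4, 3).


u . v = u_x*v_x + u_y*v_y = 6*(-4) + 5*3
= (-24) + 15 = -9

-9


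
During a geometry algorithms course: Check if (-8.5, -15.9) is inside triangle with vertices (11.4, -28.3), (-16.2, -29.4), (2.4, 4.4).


Cross products: AB x AP = -364.13, BC x BP = -9.16, CA x CP = -539.13
All same sign? yes

Yes, inside


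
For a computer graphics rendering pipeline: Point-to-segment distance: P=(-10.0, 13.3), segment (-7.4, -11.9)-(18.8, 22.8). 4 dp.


Project P onto AB: t = 0.4265 (clamped to [0,1])
Closest point on segment: (3.7744, 2.8997)
Distance: 17.2598

17.2598


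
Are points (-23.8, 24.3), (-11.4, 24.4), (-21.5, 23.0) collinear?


Cross product: ((-11.4)-(-23.8))*(23-24.3) - (24.4-24.3)*((-21.5)-(-23.8))
= -16.35

No, not collinear


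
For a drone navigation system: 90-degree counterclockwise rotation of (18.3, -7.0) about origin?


90° CCW: (x,y) -> (-y, x)
(18.3,-7) -> (7, 18.3)

(7, 18.3)


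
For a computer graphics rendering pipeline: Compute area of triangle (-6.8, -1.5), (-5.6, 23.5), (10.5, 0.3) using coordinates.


Area = |x_A(y_B-y_C) + x_B(y_C-y_A) + x_C(y_A-y_B)|/2
= |(-157.76) + (-10.08) + (-262.5)|/2
= 430.34/2 = 215.17

215.17


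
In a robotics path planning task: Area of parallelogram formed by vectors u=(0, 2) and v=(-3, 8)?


|u x v| = |0*8 - 2*(-3)|
= |0 - (-6)| = 6

6


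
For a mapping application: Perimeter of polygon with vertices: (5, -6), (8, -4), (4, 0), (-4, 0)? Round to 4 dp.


Sides: (5, -6)->(8, -4): sqrt(13) = 3.605551, (8, -4)->(4, 0): sqrt(32) = 5.656854, (4, 0)->(-4, 0): sqrt(64) = 8, (-4, 0)->(5, -6): sqrt(117) = 10.816654
Sum = 28.079059
Perimeter = 28.0791

28.0791


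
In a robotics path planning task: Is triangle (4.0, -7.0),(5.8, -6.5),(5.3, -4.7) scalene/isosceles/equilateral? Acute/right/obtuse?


Side lengths squared: AB^2=3.49, BC^2=3.49, CA^2=6.98
Sorted: [3.49, 3.49, 6.98]
By sides: Isosceles, By angles: Right

Isosceles, Right


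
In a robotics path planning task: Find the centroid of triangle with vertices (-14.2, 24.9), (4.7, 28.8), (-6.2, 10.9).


Centroid = ((x_A+x_B+x_C)/3, (y_A+y_B+y_C)/3)
= (((-14.2)+4.7+(-6.2))/3, (24.9+28.8+10.9)/3)
= (-5.2333, 21.5333)

(-5.2333, 21.5333)


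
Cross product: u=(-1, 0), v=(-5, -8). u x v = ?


u x v = u_x*v_y - u_y*v_x = (-1)*(-8) - 0*(-5)
= 8 - 0 = 8

8


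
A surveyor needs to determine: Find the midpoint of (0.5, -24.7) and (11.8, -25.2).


M = ((0.5+11.8)/2, ((-24.7)+(-25.2))/2)
= (6.15, -24.95)

(6.15, -24.95)


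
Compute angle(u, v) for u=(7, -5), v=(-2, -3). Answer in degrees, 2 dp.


u.v = 1, |u| = sqrt(74) = 8.6023, |v| = sqrt(13) = 3.6056
cos(theta) = u.v/(|u||v|) = 1/sqrt(962) = 0.032241
theta = acos(0.032241) = 88.15 degrees

88.15 degrees


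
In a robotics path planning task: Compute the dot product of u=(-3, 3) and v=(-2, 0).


u . v = u_x*v_x + u_y*v_y = (-3)*(-2) + 3*0
= 6 + 0 = 6

6


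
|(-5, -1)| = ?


|u| = sqrt((-5)^2 + (-1)^2) = sqrt(26) = 5.099

5.099


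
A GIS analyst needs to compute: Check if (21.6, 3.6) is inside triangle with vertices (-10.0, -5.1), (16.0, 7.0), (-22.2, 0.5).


Cross products: AB x AP = -156.16, BC x BP = 166.28, CA x CP = 283.1
All same sign? no

No, outside


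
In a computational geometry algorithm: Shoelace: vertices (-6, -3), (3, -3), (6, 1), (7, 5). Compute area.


Shoelace sum: ((-6)*(-3) - 3*(-3)) + (3*1 - 6*(-3)) + (6*5 - 7*1) + (7*(-3) - (-6)*5)
= 80
Area = |80|/2 = 40

40


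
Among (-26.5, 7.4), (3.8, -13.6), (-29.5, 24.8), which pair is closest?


d(P0,P1) = 36.8658, d(P0,P2) = 17.6567, d(P1,P2) = 50.8276
Closest: P0 and P2

Closest pair: (-26.5, 7.4) and (-29.5, 24.8), distance = 17.6567


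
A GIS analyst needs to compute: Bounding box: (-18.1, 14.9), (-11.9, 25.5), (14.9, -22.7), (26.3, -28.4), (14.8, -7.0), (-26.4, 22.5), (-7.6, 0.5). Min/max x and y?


x range: [-26.4, 26.3]
y range: [-28.4, 25.5]
Bounding box: (-26.4,-28.4) to (26.3,25.5)

(-26.4,-28.4) to (26.3,25.5)


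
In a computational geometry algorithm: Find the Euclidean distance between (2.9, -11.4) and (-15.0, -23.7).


dx=-17.9, dy=-12.3
d^2 = (-17.9)^2 + (-12.3)^2 = 471.7
d = sqrt(471.7) = 21.7187

21.7187


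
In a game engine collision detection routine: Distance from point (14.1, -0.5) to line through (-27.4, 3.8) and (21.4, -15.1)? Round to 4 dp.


|cross product| = 574.51
|line direction| = sqrt(2738.65) = 52.3321
Distance = 574.51/sqrt(2738.65) = 10.9782

10.9782


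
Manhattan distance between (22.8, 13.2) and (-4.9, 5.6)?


|22.8-(-4.9)| + |13.2-5.6| = 27.7 + 7.6 = 35.3

35.3


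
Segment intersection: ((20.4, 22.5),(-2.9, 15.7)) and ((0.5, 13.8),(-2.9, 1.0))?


Cross products: d1=225.14, d2=-49.98, d3=67.39, d4=342.51
d1*d2 < 0 and d3*d4 < 0? no

No, they don't intersect


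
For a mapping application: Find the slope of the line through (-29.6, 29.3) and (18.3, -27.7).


slope = (y2-y1)/(x2-x1) = ((-27.7)-29.3)/(18.3-(-29.6)) = (-57)/47.9 = -1.19

-1.19


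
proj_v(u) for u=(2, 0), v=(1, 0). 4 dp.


u.v = 2, |v| = sqrt(1) = 1
Scalar projection = u.v / |v| = 2 / sqrt(1) = 2

2


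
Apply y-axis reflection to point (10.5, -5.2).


Reflection over y-axis: (x,y) -> (-x,y)
(10.5, -5.2) -> (-10.5, -5.2)

(-10.5, -5.2)


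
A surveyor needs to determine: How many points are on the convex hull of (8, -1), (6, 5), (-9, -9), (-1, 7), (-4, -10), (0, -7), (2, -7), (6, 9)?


Convex hull vertices (CCW): (-9, -9), (-4, -10), (2, -7), (8, -1), (6, 9), (-1, 7)
Count = 6

6


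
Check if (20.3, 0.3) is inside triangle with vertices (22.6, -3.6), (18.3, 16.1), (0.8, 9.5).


Cross products: AB x AP = 28.54, BC x BP = 289.7, CA x CP = 54.89
All same sign? yes

Yes, inside


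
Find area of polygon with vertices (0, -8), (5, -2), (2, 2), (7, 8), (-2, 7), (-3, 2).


Shoelace sum: (0*(-2) - 5*(-8)) + (5*2 - 2*(-2)) + (2*8 - 7*2) + (7*7 - (-2)*8) + ((-2)*2 - (-3)*7) + ((-3)*(-8) - 0*2)
= 162
Area = |162|/2 = 81

81


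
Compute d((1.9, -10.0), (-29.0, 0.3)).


dx=-30.9, dy=10.3
d^2 = (-30.9)^2 + 10.3^2 = 1060.9
d = sqrt(1060.9) = 32.5715

32.5715


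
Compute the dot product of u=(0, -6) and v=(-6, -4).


u . v = u_x*v_x + u_y*v_y = 0*(-6) + (-6)*(-4)
= 0 + 24 = 24

24


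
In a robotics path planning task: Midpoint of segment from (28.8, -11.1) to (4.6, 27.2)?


M = ((28.8+4.6)/2, ((-11.1)+27.2)/2)
= (16.7, 8.05)

(16.7, 8.05)


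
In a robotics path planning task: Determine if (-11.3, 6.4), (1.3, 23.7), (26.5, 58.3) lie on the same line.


Cross product: (1.3-(-11.3))*(58.3-6.4) - (23.7-6.4)*(26.5-(-11.3))
= 0

Yes, collinear


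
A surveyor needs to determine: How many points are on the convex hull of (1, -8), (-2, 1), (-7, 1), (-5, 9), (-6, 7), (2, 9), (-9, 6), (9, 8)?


Convex hull vertices (CCW): (-9, 6), (-7, 1), (1, -8), (9, 8), (2, 9), (-5, 9)
Count = 6

6


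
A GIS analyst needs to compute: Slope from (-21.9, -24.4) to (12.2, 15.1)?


slope = (y2-y1)/(x2-x1) = (15.1-(-24.4))/(12.2-(-21.9)) = 39.5/34.1 = 1.1584

1.1584


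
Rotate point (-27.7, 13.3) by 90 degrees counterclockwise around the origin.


90° CCW: (x,y) -> (-y, x)
(-27.7,13.3) -> (-13.3, -27.7)

(-13.3, -27.7)


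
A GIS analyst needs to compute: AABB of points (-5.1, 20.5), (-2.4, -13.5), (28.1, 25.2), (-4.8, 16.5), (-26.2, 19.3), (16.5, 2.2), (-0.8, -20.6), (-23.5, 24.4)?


x range: [-26.2, 28.1]
y range: [-20.6, 25.2]
Bounding box: (-26.2,-20.6) to (28.1,25.2)

(-26.2,-20.6) to (28.1,25.2)


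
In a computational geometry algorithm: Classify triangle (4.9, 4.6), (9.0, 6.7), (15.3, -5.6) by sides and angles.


Side lengths squared: AB^2=21.22, BC^2=190.98, CA^2=212.2
Sorted: [21.22, 190.98, 212.2]
By sides: Scalene, By angles: Right

Scalene, Right


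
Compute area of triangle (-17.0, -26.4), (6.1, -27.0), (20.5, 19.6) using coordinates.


Area = |x_A(y_B-y_C) + x_B(y_C-y_A) + x_C(y_A-y_B)|/2
= |792.2 + 280.6 + 12.3|/2
= 1085.1/2 = 542.55

542.55


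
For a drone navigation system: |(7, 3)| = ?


|u| = sqrt(7^2 + 3^2) = sqrt(58) = 7.6158

7.6158


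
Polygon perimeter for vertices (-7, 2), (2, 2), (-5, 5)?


Sides: (-7, 2)->(2, 2): sqrt(81) = 9, (2, 2)->(-5, 5): sqrt(58) = 7.615773, (-5, 5)->(-7, 2): sqrt(13) = 3.605551
Sum = 20.221324
Perimeter = 20.2213

20.2213


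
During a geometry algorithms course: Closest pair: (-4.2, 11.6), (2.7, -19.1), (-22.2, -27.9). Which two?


d(P0,P1) = 31.4659, d(P0,P2) = 43.4079, d(P1,P2) = 26.4093
Closest: P1 and P2

Closest pair: (2.7, -19.1) and (-22.2, -27.9), distance = 26.4093


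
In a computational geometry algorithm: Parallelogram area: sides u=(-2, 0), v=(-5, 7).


|u x v| = |(-2)*7 - 0*(-5)|
= |(-14) - 0| = 14

14


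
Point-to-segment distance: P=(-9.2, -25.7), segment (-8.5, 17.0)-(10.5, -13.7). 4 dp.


Project P onto AB: t = 0.9955 (clamped to [0,1])
Closest point on segment: (10.414, -13.561)
Distance: 23.0665

23.0665


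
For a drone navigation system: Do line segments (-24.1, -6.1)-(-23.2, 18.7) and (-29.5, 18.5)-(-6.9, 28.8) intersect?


Cross products: d1=-611.58, d2=-60.37, d3=156.06, d4=-395.15
d1*d2 < 0 and d3*d4 < 0? no

No, they don't intersect


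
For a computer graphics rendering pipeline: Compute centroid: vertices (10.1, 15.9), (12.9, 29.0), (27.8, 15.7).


Centroid = ((x_A+x_B+x_C)/3, (y_A+y_B+y_C)/3)
= ((10.1+12.9+27.8)/3, (15.9+29+15.7)/3)
= (16.9333, 20.2)

(16.9333, 20.2)


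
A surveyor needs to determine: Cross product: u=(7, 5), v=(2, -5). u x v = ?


u x v = u_x*v_y - u_y*v_x = 7*(-5) - 5*2
= (-35) - 10 = -45

-45


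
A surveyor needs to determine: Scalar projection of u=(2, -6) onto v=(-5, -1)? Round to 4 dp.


u.v = -4, |v| = sqrt(26) = 5.099
Scalar projection = u.v / |v| = -4 / sqrt(26) = -0.7845

-0.7845


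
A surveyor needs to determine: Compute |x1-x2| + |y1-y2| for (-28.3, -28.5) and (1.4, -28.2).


|(-28.3)-1.4| + |(-28.5)-(-28.2)| = 29.7 + 0.3 = 30

30


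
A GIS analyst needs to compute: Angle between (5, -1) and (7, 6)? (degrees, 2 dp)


u.v = 29, |u| = sqrt(26) = 5.099, |v| = sqrt(85) = 9.2195
cos(theta) = u.v/(|u||v|) = 29/sqrt(2210) = 0.616882
theta = acos(0.616882) = 51.91 degrees

51.91 degrees


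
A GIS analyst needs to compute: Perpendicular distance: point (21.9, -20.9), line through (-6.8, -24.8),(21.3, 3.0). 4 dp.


|cross product| = 688.27
|line direction| = sqrt(1562.45) = 39.5278
Distance = 688.27/sqrt(1562.45) = 17.4123

17.4123


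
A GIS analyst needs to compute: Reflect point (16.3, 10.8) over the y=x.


Reflection over y=x: (x,y) -> (y,x)
(16.3, 10.8) -> (10.8, 16.3)

(10.8, 16.3)


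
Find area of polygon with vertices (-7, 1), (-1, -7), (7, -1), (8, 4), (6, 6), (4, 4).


Shoelace sum: ((-7)*(-7) - (-1)*1) + ((-1)*(-1) - 7*(-7)) + (7*4 - 8*(-1)) + (8*6 - 6*4) + (6*4 - 4*6) + (4*1 - (-7)*4)
= 192
Area = |192|/2 = 96

96


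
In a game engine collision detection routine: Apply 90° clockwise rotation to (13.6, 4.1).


90° CW: (x,y) -> (y, -x)
(13.6,4.1) -> (4.1, -13.6)

(4.1, -13.6)


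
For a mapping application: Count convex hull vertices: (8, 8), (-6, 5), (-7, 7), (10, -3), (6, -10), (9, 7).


Convex hull vertices (CCW): (-7, 7), (-6, 5), (6, -10), (10, -3), (9, 7), (8, 8)
Count = 6

6


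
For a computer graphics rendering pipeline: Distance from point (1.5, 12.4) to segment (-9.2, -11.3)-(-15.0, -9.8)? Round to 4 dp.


Project P onto AB: t = 0 (clamped to [0,1])
Closest point on segment: (-9.2, -11.3)
Distance: 26.0035

26.0035


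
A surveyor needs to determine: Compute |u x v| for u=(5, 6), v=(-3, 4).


|u x v| = |5*4 - 6*(-3)|
= |20 - (-18)| = 38

38


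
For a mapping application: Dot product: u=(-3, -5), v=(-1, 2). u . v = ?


u . v = u_x*v_x + u_y*v_y = (-3)*(-1) + (-5)*2
= 3 + (-10) = -7

-7


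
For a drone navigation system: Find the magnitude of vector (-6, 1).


|u| = sqrt((-6)^2 + 1^2) = sqrt(37) = 6.0828

6.0828


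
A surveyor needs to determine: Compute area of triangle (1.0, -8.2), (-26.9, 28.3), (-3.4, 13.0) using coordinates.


Area = |x_A(y_B-y_C) + x_B(y_C-y_A) + x_C(y_A-y_B)|/2
= |15.3 + (-570.28) + 124.1|/2
= 430.88/2 = 215.44

215.44


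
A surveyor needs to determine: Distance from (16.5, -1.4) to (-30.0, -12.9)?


dx=-46.5, dy=-11.5
d^2 = (-46.5)^2 + (-11.5)^2 = 2294.5
d = sqrt(2294.5) = 47.9009

47.9009


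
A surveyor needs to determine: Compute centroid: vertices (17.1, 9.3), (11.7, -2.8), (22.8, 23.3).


Centroid = ((x_A+x_B+x_C)/3, (y_A+y_B+y_C)/3)
= ((17.1+11.7+22.8)/3, (9.3+(-2.8)+23.3)/3)
= (17.2, 9.9333)

(17.2, 9.9333)


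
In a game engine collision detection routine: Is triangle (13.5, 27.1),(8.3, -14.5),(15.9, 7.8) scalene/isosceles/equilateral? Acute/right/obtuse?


Side lengths squared: AB^2=1757.6, BC^2=555.05, CA^2=378.25
Sorted: [378.25, 555.05, 1757.6]
By sides: Scalene, By angles: Obtuse

Scalene, Obtuse


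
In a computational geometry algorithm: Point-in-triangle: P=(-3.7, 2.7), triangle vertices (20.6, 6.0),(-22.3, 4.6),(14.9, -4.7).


Cross products: AB x AP = 107.55, BC x BP = 102.3, CA x CP = 241.2
All same sign? yes

Yes, inside


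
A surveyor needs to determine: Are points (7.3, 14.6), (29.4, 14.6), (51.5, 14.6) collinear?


Cross product: (29.4-7.3)*(14.6-14.6) - (14.6-14.6)*(51.5-7.3)
= 0

Yes, collinear


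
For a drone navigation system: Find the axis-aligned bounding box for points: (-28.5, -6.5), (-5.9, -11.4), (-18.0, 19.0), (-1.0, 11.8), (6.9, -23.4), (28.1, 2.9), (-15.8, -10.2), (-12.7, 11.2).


x range: [-28.5, 28.1]
y range: [-23.4, 19]
Bounding box: (-28.5,-23.4) to (28.1,19)

(-28.5,-23.4) to (28.1,19)


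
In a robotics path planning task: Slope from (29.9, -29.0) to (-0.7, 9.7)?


slope = (y2-y1)/(x2-x1) = (9.7-(-29))/((-0.7)-29.9) = 38.7/(-30.6) = -1.2647

-1.2647


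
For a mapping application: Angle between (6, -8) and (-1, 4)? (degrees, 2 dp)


u.v = -38, |u| = sqrt(100) = 10, |v| = sqrt(17) = 4.1231
cos(theta) = u.v/(|u||v|) = -38/sqrt(1700) = -0.921635
theta = acos(-0.921635) = 157.17 degrees

157.17 degrees


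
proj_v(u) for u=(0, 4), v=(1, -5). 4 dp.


u.v = -20, |v| = sqrt(26) = 5.099
Scalar projection = u.v / |v| = -20 / sqrt(26) = -3.9223

-3.9223


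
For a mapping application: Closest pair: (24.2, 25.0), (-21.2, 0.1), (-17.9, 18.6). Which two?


d(P0,P1) = 51.78, d(P0,P2) = 42.5837, d(P1,P2) = 18.792
Closest: P1 and P2

Closest pair: (-21.2, 0.1) and (-17.9, 18.6), distance = 18.792


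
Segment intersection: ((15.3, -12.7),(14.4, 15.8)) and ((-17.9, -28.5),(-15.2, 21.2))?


Cross products: d1=-1607.38, d2=-1485.7, d3=960.42, d4=838.74
d1*d2 < 0 and d3*d4 < 0? no

No, they don't intersect


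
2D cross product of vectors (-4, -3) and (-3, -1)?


u x v = u_x*v_y - u_y*v_x = (-4)*(-1) - (-3)*(-3)
= 4 - 9 = -5

-5


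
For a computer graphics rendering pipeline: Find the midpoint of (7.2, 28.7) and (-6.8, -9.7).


M = ((7.2+(-6.8))/2, (28.7+(-9.7))/2)
= (0.2, 9.5)

(0.2, 9.5)


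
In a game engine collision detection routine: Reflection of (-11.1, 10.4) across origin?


Reflection over origin: (x,y) -> (-x,-y)
(-11.1, 10.4) -> (11.1, -10.4)

(11.1, -10.4)


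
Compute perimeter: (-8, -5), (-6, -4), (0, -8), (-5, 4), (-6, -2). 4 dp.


Sides: (-8, -5)->(-6, -4): sqrt(5) = 2.236068, (-6, -4)->(0, -8): sqrt(52) = 7.211103, (0, -8)->(-5, 4): sqrt(169) = 13, (-5, 4)->(-6, -2): sqrt(37) = 6.082763, (-6, -2)->(-8, -5): sqrt(13) = 3.605551
Sum = 32.135485
Perimeter = 32.1355

32.1355


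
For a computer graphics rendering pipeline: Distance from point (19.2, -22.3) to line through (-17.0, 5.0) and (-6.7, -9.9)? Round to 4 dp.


|cross product| = 258.19
|line direction| = sqrt(328.1) = 18.1135
Distance = 258.19/sqrt(328.1) = 14.254

14.254


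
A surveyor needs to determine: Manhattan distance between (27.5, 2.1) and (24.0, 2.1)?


|27.5-24| + |2.1-2.1| = 3.5 + 0 = 3.5

3.5


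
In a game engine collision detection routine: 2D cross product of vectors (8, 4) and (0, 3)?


u x v = u_x*v_y - u_y*v_x = 8*3 - 4*0
= 24 - 0 = 24

24


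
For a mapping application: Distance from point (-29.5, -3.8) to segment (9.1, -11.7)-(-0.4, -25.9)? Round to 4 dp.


Project P onto AB: t = 0.872 (clamped to [0,1])
Closest point on segment: (0.8163, -24.082)
Distance: 36.4751

36.4751


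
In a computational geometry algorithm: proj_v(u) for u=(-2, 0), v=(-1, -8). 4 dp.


u.v = 2, |v| = sqrt(65) = 8.0623
Scalar projection = u.v / |v| = 2 / sqrt(65) = 0.2481

0.2481


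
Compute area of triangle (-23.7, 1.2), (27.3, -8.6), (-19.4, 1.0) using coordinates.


Area = |x_A(y_B-y_C) + x_B(y_C-y_A) + x_C(y_A-y_B)|/2
= |227.52 + (-5.46) + (-190.12)|/2
= 31.94/2 = 15.97

15.97


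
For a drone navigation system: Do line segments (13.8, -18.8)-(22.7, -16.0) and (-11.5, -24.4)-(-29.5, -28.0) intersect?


Cross products: d1=-9.72, d2=-28.08, d3=21, d4=39.36
d1*d2 < 0 and d3*d4 < 0? no

No, they don't intersect


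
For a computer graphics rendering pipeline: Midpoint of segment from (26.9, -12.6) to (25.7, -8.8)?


M = ((26.9+25.7)/2, ((-12.6)+(-8.8))/2)
= (26.3, -10.7)

(26.3, -10.7)


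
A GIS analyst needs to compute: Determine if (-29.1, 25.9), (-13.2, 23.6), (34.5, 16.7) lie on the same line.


Cross product: ((-13.2)-(-29.1))*(16.7-25.9) - (23.6-25.9)*(34.5-(-29.1))
= 0

Yes, collinear


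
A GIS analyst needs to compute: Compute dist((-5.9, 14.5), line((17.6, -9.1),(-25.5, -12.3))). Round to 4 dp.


|cross product| = 1092.36
|line direction| = sqrt(1867.85) = 43.2186
Distance = 1092.36/sqrt(1867.85) = 25.2752

25.2752
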